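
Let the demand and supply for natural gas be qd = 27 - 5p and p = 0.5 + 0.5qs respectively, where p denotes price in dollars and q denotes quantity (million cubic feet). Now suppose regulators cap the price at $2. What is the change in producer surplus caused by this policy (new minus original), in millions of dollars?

-10

Rearranging supply gives qs = 2p - 1. Setting quantity demanded equal to quantity supplied, 27 - 5p = 2p - 1, gives p* = 4 and q* = 7.
Since 2 < 4, the ceiling is binding.
At p = 2: qd = 27 - 5·2 = 17 and qs = 2·2 - 1 = 3.
Producer surplus without the control is ½ · (4 - 0.5) · 7 = 12.25.
With the ceiling, producers sell 3 units at 2, so PS = ½ · (2 - 0.5) · 3 = 2.25.
Change in producer surplus = 2.25 - 12.25 = -10.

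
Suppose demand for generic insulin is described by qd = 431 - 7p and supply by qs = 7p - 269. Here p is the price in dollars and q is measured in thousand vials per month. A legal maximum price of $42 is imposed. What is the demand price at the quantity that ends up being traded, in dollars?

In a free market, 431 - 7p = 7p - 269 gives the equilibrium p* = 50, q* = 81.
Because the ceiling (42) lies below the market-clearing price, it is binding.
At p = 42: qd = 431 - 7·42 = 137 and qs = 7·42 - 269 = 25.
Only 25 units reach the market. On the demand curve, the marginal buyer's willingness to pay at q = 25 is (431 - 25)/7 = 58.

58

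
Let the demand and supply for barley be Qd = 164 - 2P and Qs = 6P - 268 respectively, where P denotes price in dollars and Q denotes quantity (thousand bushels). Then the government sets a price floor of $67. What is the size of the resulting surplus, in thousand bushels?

Equilibrium: 164 - 2P = 6P - 268, so 432 = 8P and P* = 54, Q* = 56.
The floor of 67 is above the equilibrium price 54, so it binds.
At P = 67: Qd = 164 - 2·67 = 30 and Qs = 6·67 - 268 = 134.
Surplus = Qs - Qd = 134 - 30 = 104.

104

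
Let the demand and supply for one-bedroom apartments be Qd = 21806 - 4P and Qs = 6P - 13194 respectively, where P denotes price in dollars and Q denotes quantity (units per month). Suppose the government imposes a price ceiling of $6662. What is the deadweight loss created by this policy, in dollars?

0

In a free market, 21806 - 4P = 6P - 13194 gives the equilibrium P* = 3500, Q* = 7806.
Since 6662 is above P* = 3500, the ceiling does not bind and the free-market outcome prevails.
Since the control does not bind, no trades are prevented and deadweight loss is zero.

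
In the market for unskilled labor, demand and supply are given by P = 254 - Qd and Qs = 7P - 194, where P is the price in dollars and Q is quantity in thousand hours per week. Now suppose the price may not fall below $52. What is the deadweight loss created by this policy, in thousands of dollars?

Rearranging demand gives Qd = 254 - P. Without the control the market clears where 254 - P = 7P - 194, i.e. P* = 56 and Q* = 198.
Since 52 is below P* = 56, the floor does not bind and the free-market outcome prevails.
Since the control does not bind, no trades are prevented and deadweight loss is zero.

0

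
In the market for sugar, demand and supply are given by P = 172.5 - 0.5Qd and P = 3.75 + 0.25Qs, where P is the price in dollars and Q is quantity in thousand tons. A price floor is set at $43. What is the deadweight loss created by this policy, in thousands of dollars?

Rearranging demand gives Qd = 345 - 2P; rearranging supply gives Qs = 4P - 15. In a free market, 345 - 2P = 4P - 15 gives the equilibrium P* = 60, Q* = 225.
The floor of 43 is below the equilibrium price 60, so it is not binding; the market clears at P* = 60, Q* = 225.
Since the control does not bind, no trades are prevented and deadweight loss is zero.

0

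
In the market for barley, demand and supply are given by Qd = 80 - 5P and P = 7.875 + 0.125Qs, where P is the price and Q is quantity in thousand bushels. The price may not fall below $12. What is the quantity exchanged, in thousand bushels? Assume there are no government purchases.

Rearranging supply gives Qs = 8P - 63. Without the control the market clears where 80 - 5P = 8P - 63, i.e. P* = 11 and Q* = 25.
Since 12 > 11, the floor is binding.
At P = 12: Qd = 80 - 5·12 = 20 and Qs = 8·12 - 63 = 33.
The quantity actually transacted is the short side, demand: 20.

20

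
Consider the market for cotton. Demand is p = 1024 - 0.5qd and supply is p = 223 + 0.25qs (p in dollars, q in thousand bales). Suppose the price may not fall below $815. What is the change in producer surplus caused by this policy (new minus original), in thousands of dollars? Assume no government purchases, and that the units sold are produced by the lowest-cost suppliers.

Rearranging demand gives qd = 2048 - 2p; rearranging supply gives qs = 4p - 892. Equilibrium: 2048 - 2p = 4p - 892, so 2940 = 6p and p* = 490, q* = 1068.
Since 815 > 490, the floor is binding.
At p = 815: qd = 2048 - 2·815 = 418 and qs = 4·815 - 892 = 2368.
Producer surplus without the control is ½ · (490 - 223) · 1068 = 142578.
With the floor, 418 units are sold at 815. The supply price at q = 418 is 327.5, so PS = ½ · [(815 - 223) + (815 - 327.5)] · 418 = 225615.5.
Change in producer surplus = 225615.5 - 142578 = 83037.5.

83037.5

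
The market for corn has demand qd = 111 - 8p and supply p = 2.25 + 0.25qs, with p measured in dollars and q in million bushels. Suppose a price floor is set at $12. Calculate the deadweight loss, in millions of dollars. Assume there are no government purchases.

48

Rearranging supply gives qs = 4p - 9. Setting quantity demanded equal to quantity supplied, 111 - 8p = 4p - 9, gives p* = 10 and q* = 31.
The floor of 12 is above the equilibrium price 10, so it binds.
At p = 12: qd = 111 - 8·12 = 15 and qs = 4·12 - 9 = 39.
Quantity traded falls to 15. At q = 15 the demand price is (111 - 15)/8 = 12 and the supply price is (9 + 15)/4 = 6.
Deadweight loss = ½ · (12 - 6) · (31 - 15) = ½ · 6 · 16 = 48.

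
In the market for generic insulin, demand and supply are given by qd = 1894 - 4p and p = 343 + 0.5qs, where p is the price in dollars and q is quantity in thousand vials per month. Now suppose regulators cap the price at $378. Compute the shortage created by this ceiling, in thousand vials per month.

Rearranging supply gives qs = 2p - 686. Equilibrium: 1894 - 4p = 2p - 686, so 2580 = 6p and p* = 430, q* = 174.
The ceiling of 378 is below the equilibrium price 430, so it binds.
At p = 378: qd = 1894 - 4·378 = 382 and qs = 2·378 - 686 = 70.
Shortage = qd - qs = 382 - 70 = 312.

312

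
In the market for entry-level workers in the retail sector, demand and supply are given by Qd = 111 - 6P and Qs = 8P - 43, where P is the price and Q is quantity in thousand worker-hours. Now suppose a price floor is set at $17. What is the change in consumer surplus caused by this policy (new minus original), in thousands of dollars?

Without the control the market clears where 111 - 6P = 8P - 43, i.e. P* = 11 and Q* = 45.
The floor of 17 is above the equilibrium price 11, so it binds.
At P = 17: Qd = 111 - 6·17 = 9 and Qs = 8·17 - 43 = 93.
Consumer surplus without the control is ½ · (18.5 - 11) · 45 = 168.75.
With the floor, consumers buy 9 units at 17, so CS = ½ · (18.5 - 17) · 9 = 6.75.
Change in consumer surplus = 6.75 - 168.75 = -162.

-162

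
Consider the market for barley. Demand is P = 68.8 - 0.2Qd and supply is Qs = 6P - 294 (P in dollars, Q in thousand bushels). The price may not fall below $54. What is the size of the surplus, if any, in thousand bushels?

Rearranging demand gives Qd = 344 - 5P. Setting quantity demanded equal to quantity supplied, 344 - 5P = 6P - 294, gives P* = 58 and Q* = 54.
The floor of 54 is below the equilibrium price 58, so it is not binding; the market clears at P* = 58, Q* = 54.
Since the control does not bind, there is no surplus.

0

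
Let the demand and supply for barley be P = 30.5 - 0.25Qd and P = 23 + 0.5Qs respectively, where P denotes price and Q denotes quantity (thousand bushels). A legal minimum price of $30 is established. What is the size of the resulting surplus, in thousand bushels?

12

Rearranging demand gives Qd = 122 - 4P; rearranging supply gives Qs = 2P - 46. Without the control the market clears where 122 - 4P = 2P - 46, i.e. P* = 28 and Q* = 10.
Since 30 > 28, the floor is binding.
At P = 30: Qd = 122 - 4·30 = 2 and Qs = 2·30 - 46 = 14.
Surplus = Qs - Qd = 14 - 2 = 12.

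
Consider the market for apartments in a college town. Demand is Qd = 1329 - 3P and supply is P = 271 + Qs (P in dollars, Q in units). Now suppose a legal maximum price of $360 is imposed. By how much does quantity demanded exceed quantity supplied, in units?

160

Rearranging supply gives Qs = P - 271. In a free market, 1329 - 3P = P - 271 gives the equilibrium P* = 400, Q* = 129.
Since 360 < 400, the ceiling is binding.
At P = 360: Qd = 1329 - 3·360 = 249 and Qs = 360 - 271 = 89.
Shortage = Qd - Qs = 249 - 89 = 160.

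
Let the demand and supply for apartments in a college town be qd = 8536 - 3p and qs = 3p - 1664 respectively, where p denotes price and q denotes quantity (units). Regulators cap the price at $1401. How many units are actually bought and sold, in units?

Without the control the market clears where 8536 - 3p = 3p - 1664, i.e. p* = 1700 and q* = 3436.
Because the ceiling (1401) lies below the market-clearing price, it is binding.
At p = 1401: qd = 8536 - 3·1401 = 4333 and qs = 3·1401 - 1664 = 2539.
The quantity actually transacted is the short side, supply: 2539.

2539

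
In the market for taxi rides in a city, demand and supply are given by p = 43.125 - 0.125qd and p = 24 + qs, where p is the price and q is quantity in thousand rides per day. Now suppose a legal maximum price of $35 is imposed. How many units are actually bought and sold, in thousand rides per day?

11

Rearranging demand gives qd = 345 - 8p; rearranging supply gives qs = p - 24. Setting quantity demanded equal to quantity supplied, 345 - 8p = p - 24, gives p* = 41 and q* = 17.
Because the ceiling (35) lies below the market-clearing price, it is binding.
At p = 35: qd = 345 - 8·35 = 65 and qs = 35 - 24 = 11.
The quantity actually transacted is the short side, supply: 11.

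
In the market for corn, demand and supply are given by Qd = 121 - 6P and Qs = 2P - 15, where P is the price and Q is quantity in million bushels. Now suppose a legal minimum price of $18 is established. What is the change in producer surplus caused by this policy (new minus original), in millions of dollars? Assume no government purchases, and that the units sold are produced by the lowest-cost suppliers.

4

In a free market, 121 - 6P = 2P - 15 gives the equilibrium P* = 17, Q* = 19.
Since 18 > 17, the floor is binding.
At P = 18: Qd = 121 - 6·18 = 13 and Qs = 2·18 - 15 = 21.
Producer surplus without the control is ½ · (17 - 7.5) · 19 = 90.25.
With the floor, 13 units are sold at 18. The supply price at Q = 13 is 14, so PS = ½ · [(18 - 7.5) + (18 - 14)] · 13 = 94.25.
Change in producer surplus = 94.25 - 90.25 = 4.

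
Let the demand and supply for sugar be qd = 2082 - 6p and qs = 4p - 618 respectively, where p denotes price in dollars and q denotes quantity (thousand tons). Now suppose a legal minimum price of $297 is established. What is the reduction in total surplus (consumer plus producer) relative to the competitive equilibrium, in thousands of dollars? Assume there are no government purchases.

In a free market, 2082 - 6p = 4p - 618 gives the equilibrium p* = 270, q* = 462.
The floor of 297 is above the equilibrium price 270, so it binds.
At p = 297: qd = 2082 - 6·297 = 300 and qs = 4·297 - 618 = 570.
Quantity traded falls to 300. At q = 300 the demand price is (2082 - 300)/6 = 297 and the supply price is (618 + 300)/4 = 229.5.
Deadweight loss = ½ · (297 - 229.5) · (462 - 300) = ½ · 67.5 · 162 = 5467.5.

5467.5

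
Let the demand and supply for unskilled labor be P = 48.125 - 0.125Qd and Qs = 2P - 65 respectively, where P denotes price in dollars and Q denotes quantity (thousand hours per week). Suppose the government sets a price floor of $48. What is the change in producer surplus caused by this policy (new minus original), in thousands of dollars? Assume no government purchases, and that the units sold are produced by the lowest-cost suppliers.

-141

Rearranging demand gives Qd = 385 - 8P. Without the control the market clears where 385 - 8P = 2P - 65, i.e. P* = 45 and Q* = 25.
Since 48 > 45, the floor is binding.
At P = 48: Qd = 385 - 8·48 = 1 and Qs = 2·48 - 65 = 31.
Producer surplus without the control is ½ · (45 - 32.5) · 25 = 156.25.
With the floor, 1 units are sold at 48. The supply price at Q = 1 is 33, so PS = ½ · [(48 - 32.5) + (48 - 33)] · 1 = 15.25.
Change in producer surplus = 15.25 - 156.25 = -141.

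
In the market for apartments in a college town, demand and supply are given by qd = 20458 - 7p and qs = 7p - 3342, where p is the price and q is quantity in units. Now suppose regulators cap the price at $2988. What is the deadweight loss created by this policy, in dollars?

Without the control the market clears where 20458 - 7p = 7p - 3342, i.e. p* = 1700 and q* = 8558.
The ceiling of 2988 is above the equilibrium price 1700, so it is not binding; the market clears at p* = 1700, q* = 8558.
Since the control does not bind, no trades are prevented and deadweight loss is zero.

0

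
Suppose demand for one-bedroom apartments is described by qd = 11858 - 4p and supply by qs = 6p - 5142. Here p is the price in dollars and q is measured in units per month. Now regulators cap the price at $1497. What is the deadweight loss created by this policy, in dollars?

309067.5

Without the control the market clears where 11858 - 4p = 6p - 5142, i.e. p* = 1700 and q* = 5058.
Because the ceiling (1497) lies below the market-clearing price, it is binding.
At p = 1497: qd = 11858 - 4·1497 = 5870 and qs = 6·1497 - 5142 = 3840.
Quantity traded falls to 3840. At q = 3840 the demand price is (11858 - 3840)/4 = 2004.5 and the supply price is (5142 + 3840)/6 = 1497.
Deadweight loss = ½ · (2004.5 - 1497) · (5058 - 3840) = ½ · 507.5 · 1218 = 309067.5.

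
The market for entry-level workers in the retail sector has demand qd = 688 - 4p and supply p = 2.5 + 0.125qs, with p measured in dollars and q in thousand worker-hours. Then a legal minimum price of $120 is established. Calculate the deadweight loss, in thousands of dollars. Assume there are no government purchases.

Rearranging supply gives qs = 8p - 20. In a free market, 688 - 4p = 8p - 20 gives the equilibrium p* = 59, q* = 452.
Because the floor (120) lies above the market-clearing price, it is binding.
At p = 120: qd = 688 - 4·120 = 208 and qs = 8·120 - 20 = 940.
Quantity traded falls to 208. At q = 208 the demand price is (688 - 208)/4 = 120 and the supply price is (20 + 208)/8 = 28.5.
Deadweight loss = ½ · (120 - 28.5) · (452 - 208) = ½ · 91.5 · 244 = 11163.

11163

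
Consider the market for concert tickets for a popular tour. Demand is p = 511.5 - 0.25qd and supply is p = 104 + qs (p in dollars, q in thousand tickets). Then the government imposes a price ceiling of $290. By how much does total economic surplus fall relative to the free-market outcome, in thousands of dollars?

Rearranging demand gives qd = 2046 - 4p; rearranging supply gives qs = p - 104. In a free market, 2046 - 4p = p - 104 gives the equilibrium p* = 430, q* = 326.
Because the ceiling (290) lies below the market-clearing price, it is binding.
At p = 290: qd = 2046 - 4·290 = 886 and qs = 290 - 104 = 186.
Quantity traded falls to 186. At q = 186 the demand price is (2046 - 186)/4 = 465 and the supply price is 104 + 186 = 290.
Deadweight loss = ½ · (465 - 290) · (326 - 186) = ½ · 175 · 140 = 12250.

12250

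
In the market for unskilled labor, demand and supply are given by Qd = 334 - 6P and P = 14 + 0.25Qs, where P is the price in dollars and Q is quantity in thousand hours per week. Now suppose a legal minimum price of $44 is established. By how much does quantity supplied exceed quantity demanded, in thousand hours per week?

Rearranging supply gives Qs = 4P - 56. Without the control the market clears where 334 - 6P = 4P - 56, i.e. P* = 39 and Q* = 100.
The floor of 44 is above the equilibrium price 39, so it binds.
At P = 44: Qd = 334 - 6·44 = 70 and Qs = 4·44 - 56 = 120.
Surplus = Qs - Qd = 120 - 70 = 50.

50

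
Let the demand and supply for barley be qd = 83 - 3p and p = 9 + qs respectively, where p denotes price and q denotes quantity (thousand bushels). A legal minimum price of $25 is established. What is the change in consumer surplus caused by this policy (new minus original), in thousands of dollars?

Rearranging supply gives qs = p - 9. Equilibrium: 83 - 3p = p - 9, so 92 = 4p and p* = 23, q* = 14.
Because the floor (25) lies above the market-clearing price, it is binding.
At p = 25: qd = 83 - 3·25 = 8 and qs = 25 - 9 = 16.
Consumer surplus without the control is ½ · (83/3 - 23) · 14 = 98/3.
With the floor, consumers buy 8 units at 25, so CS = ½ · (83/3 - 25) · 8 = 32/3.
Change in consumer surplus = 32/3 - 98/3 = -22.

-22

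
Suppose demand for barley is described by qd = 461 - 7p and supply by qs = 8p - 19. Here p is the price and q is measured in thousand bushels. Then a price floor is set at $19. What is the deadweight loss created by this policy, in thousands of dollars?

0

Setting quantity demanded equal to quantity supplied, 461 - 7p = 8p - 19, gives p* = 32 and q* = 237.
The floor of 19 is below the equilibrium price 32, so it is not binding; the market clears at p* = 32, q* = 237.
Since the control does not bind, no trades are prevented and deadweight loss is zero.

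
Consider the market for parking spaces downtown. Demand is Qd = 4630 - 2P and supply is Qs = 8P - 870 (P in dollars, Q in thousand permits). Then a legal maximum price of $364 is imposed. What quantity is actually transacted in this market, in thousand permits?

2042

In a free market, 4630 - 2P = 8P - 870 gives the equilibrium P* = 550, Q* = 3530.
Since 364 < 550, the ceiling is binding.
At P = 364: Qd = 4630 - 2·364 = 3902 and Qs = 8·364 - 870 = 2042.
The quantity actually transacted is the short side, supply: 2042.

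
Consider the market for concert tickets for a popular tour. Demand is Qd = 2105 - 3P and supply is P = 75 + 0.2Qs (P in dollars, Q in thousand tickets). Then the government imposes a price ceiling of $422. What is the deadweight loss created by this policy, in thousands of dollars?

Rearranging supply gives Qs = 5P - 375. In a free market, 2105 - 3P = 5P - 375 gives the equilibrium P* = 310, Q* = 1175.
The ceiling of 422 is above the equilibrium price 310, so it is not binding; the market clears at P* = 310, Q* = 1175.
Since the control does not bind, no trades are prevented and deadweight loss is zero.

0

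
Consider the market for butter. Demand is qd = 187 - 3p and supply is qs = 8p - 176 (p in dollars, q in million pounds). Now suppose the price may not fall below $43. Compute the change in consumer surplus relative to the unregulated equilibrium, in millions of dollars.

-730

Equilibrium: 187 - 3p = 8p - 176, so 363 = 11p and p* = 33, q* = 88.
Because the floor (43) lies above the market-clearing price, it is binding.
At p = 43: qd = 187 - 3·43 = 58 and qs = 8·43 - 176 = 168.
Consumer surplus without the control is ½ · (187/3 - 33) · 88 = 3872/3.
With the floor, consumers buy 58 units at 43, so CS = ½ · (187/3 - 43) · 58 = 1682/3.
Change in consumer surplus = 1682/3 - 3872/3 = -730.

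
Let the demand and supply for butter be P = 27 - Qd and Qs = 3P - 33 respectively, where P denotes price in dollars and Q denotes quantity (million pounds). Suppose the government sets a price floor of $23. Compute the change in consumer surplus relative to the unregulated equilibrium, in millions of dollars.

-64

Rearranging demand gives Qd = 27 - P. Equilibrium: 27 - P = 3P - 33, so 60 = 4P and P* = 15, Q* = 12.
The floor of 23 is above the equilibrium price 15, so it binds.
At P = 23: Qd = 27 - 23 = 4 and Qs = 3·23 - 33 = 36.
Consumer surplus without the control is ½ · (27 - 15) · 12 = 72.
With the floor, consumers buy 4 units at 23, so CS = ½ · (27 - 23) · 4 = 8.
Change in consumer surplus = 8 - 72 = -64.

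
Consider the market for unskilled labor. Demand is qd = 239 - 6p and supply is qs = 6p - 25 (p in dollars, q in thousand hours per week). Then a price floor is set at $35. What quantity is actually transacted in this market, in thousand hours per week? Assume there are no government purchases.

29

In a free market, 239 - 6p = 6p - 25 gives the equilibrium p* = 22, q* = 107.
Since 35 > 22, the floor is binding.
At p = 35: qd = 239 - 6·35 = 29 and qs = 6·35 - 25 = 185.
The quantity actually transacted is the short side, demand: 29.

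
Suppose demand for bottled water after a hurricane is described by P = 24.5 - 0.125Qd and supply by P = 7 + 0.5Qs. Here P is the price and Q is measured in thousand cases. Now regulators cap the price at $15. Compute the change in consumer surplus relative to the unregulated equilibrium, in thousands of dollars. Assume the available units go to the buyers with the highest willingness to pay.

Rearranging demand gives Qd = 196 - 8P; rearranging supply gives Qs = 2P - 14. Setting quantity demanded equal to quantity supplied, 196 - 8P = 2P - 14, gives P* = 21 and Q* = 28.
The ceiling of 15 is below the equilibrium price 21, so it binds.
At P = 15: Qd = 196 - 8·15 = 76 and Qs = 2·15 - 14 = 16.
Consumer surplus without the control is ½ · (24.5 - 21) · 28 = 49.
With the ceiling, 16 units are sold at 15 (assume they go to the highest-value buyers). The demand price at Q = 16 is 22.5, so CS = ½ · [(24.5 - 15) + (22.5 - 15)] · 16 = 136.
Change in consumer surplus = 136 - 49 = 87.

87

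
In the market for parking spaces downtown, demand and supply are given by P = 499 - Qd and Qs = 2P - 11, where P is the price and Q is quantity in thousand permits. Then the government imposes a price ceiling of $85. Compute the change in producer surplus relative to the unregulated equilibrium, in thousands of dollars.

Rearranging demand gives Qd = 499 - P. Setting quantity demanded equal to quantity supplied, 499 - P = 2P - 11, gives P* = 170 and Q* = 329.
Since 85 < 170, the ceiling is binding.
At P = 85: Qd = 499 - 85 = 414 and Qs = 2·85 - 11 = 159.
Producer surplus without the control is ½ · (170 - 5.5) · 329 = 27060.25.
With the ceiling, producers sell 159 units at 85, so PS = ½ · (85 - 5.5) · 159 = 6320.25.
Change in producer surplus = 6320.25 - 27060.25 = -20740.

-20740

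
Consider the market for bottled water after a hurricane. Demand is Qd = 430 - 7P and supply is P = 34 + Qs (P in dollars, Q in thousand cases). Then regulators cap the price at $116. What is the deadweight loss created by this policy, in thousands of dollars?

0

Rearranging supply gives Qs = P - 34. Without the control the market clears where 430 - 7P = P - 34, i.e. P* = 58 and Q* = 24.
Since 116 is above P* = 58, the ceiling does not bind and the free-market outcome prevails.
Since the control does not bind, no trades are prevented and deadweight loss is zero.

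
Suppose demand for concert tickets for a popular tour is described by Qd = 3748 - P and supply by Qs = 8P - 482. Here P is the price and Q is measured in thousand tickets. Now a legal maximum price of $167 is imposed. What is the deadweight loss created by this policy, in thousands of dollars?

3305124

In a free market, 3748 - P = 8P - 482 gives the equilibrium P* = 470, Q* = 3278.
Because the ceiling (167) lies below the market-clearing price, it is binding.
At P = 167: Qd = 3748 - 167 = 3581 and Qs = 8·167 - 482 = 854.
Quantity traded falls to 854. At Q = 854 the demand price is 3748 - 854 = 2894 and the supply price is (482 + 854)/8 = 167.
Deadweight loss = ½ · (2894 - 167) · (3278 - 854) = ½ · 2727 · 2424 = 3305124.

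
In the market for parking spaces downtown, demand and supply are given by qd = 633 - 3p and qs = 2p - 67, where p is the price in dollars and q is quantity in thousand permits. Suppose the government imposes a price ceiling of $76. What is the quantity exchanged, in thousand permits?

85

In a free market, 633 - 3p = 2p - 67 gives the equilibrium p* = 140, q* = 213.
Because the ceiling (76) lies below the market-clearing price, it is binding.
At p = 76: qd = 633 - 3·76 = 405 and qs = 2·76 - 67 = 85.
The quantity actually transacted is the short side, supply: 85.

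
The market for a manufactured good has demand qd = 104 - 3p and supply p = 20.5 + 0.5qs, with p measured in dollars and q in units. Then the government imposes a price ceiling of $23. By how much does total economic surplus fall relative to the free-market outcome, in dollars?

60

Rearranging supply gives qs = 2p - 41. In a free market, 104 - 3p = 2p - 41 gives the equilibrium p* = 29, q* = 17.
Because the ceiling (23) lies below the market-clearing price, it is binding.
At p = 23: qd = 104 - 3·23 = 35 and qs = 2·23 - 41 = 5.
Quantity traded falls to 5. At q = 5 the demand price is (104 - 5)/3 = 33 and the supply price is (41 + 5)/2 = 23.
Deadweight loss = ½ · (33 - 23) · (17 - 5) = ½ · 10 · 12 = 60.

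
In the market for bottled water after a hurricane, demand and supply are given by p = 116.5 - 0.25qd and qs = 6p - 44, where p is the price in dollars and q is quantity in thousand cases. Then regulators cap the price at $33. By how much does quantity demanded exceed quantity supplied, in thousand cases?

Rearranging demand gives qd = 466 - 4p. Without the control the market clears where 466 - 4p = 6p - 44, i.e. p* = 51 and q* = 262.
Since 33 < 51, the ceiling is binding.
At p = 33: qd = 466 - 4·33 = 334 and qs = 6·33 - 44 = 154.
Shortage = qd - qs = 334 - 154 = 180.

180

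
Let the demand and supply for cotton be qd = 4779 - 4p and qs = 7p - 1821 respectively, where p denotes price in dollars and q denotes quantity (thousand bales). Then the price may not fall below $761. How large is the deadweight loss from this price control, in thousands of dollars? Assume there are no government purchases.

81466

Without the control the market clears where 4779 - 4p = 7p - 1821, i.e. p* = 600 and q* = 2379.
Since 761 > 600, the floor is binding.
At p = 761: qd = 4779 - 4·761 = 1735 and qs = 7·761 - 1821 = 3506.
Quantity traded falls to 1735. At q = 1735 the demand price is (4779 - 1735)/4 = 761 and the supply price is (1821 + 1735)/7 = 508.
Deadweight loss = ½ · (761 - 508) · (2379 - 1735) = ½ · 253 · 644 = 81466.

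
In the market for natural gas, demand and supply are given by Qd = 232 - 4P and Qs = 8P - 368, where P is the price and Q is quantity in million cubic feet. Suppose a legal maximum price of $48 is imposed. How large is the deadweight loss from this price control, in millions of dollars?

48

Setting quantity demanded equal to quantity supplied, 232 - 4P = 8P - 368, gives P* = 50 and Q* = 32.
Because the ceiling (48) lies below the market-clearing price, it is binding.
At P = 48: Qd = 232 - 4·48 = 40 and Qs = 8·48 - 368 = 16.
Quantity traded falls to 16. At Q = 16 the demand price is (232 - 16)/4 = 54 and the supply price is (368 + 16)/8 = 48.
Deadweight loss = ½ · (54 - 48) · (32 - 16) = ½ · 6 · 16 = 48.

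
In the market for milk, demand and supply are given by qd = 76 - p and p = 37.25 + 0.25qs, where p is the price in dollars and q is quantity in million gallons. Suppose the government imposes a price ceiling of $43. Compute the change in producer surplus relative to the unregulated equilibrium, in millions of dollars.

Rearranging supply gives qs = 4p - 149. Without the control the market clears where 76 - p = 4p - 149, i.e. p* = 45 and q* = 31.
Because the ceiling (43) lies below the market-clearing price, it is binding.
At p = 43: qd = 76 - 43 = 33 and qs = 4·43 - 149 = 23.
Producer surplus without the control is ½ · (45 - 37.25) · 31 = 120.125.
With the ceiling, producers sell 23 units at 43, so PS = ½ · (43 - 37.25) · 23 = 66.125.
Change in producer surplus = 66.125 - 120.125 = -54.

-54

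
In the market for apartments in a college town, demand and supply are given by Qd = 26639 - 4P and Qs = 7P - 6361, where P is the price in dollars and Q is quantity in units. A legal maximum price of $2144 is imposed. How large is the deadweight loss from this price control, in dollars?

7052584

Equilibrium: 26639 - 4P = 7P - 6361, so 33000 = 11P and P* = 3000, Q* = 14639.
Because the ceiling (2144) lies below the market-clearing price, it is binding.
At P = 2144: Qd = 26639 - 4·2144 = 18063 and Qs = 7·2144 - 6361 = 8647.
Quantity traded falls to 8647. At Q = 8647 the demand price is (26639 - 8647)/4 = 4498 and the supply price is (6361 + 8647)/7 = 2144.
Deadweight loss = ½ · (4498 - 2144) · (14639 - 8647) = ½ · 2354 · 5992 = 7052584.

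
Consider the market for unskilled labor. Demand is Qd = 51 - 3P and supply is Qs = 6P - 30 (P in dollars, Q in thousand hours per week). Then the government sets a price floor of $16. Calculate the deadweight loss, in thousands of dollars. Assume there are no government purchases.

110.25

Equilibrium: 51 - 3P = 6P - 30, so 81 = 9P and P* = 9, Q* = 24.
The floor of 16 is above the equilibrium price 9, so it binds.
At P = 16: Qd = 51 - 3·16 = 3 and Qs = 6·16 - 30 = 66.
Quantity traded falls to 3. At Q = 3 the demand price is (51 - 3)/3 = 16 and the supply price is (30 + 3)/6 = 5.5.
Deadweight loss = ½ · (16 - 5.5) · (24 - 3) = ½ · 10.5 · 21 = 110.25.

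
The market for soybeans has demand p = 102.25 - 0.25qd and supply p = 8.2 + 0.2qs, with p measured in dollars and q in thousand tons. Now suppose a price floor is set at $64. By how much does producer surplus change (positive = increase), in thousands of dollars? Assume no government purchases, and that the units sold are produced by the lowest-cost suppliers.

Rearranging demand gives qd = 409 - 4p; rearranging supply gives qs = 5p - 41. In a free market, 409 - 4p = 5p - 41 gives the equilibrium p* = 50, q* = 209.
Because the floor (64) lies above the market-clearing price, it is binding.
At p = 64: qd = 409 - 4·64 = 153 and qs = 5·64 - 41 = 279.
Producer surplus without the control is ½ · (50 - 8.2) · 209 = 4368.1.
With the floor, 153 units are sold at 64. The supply price at q = 153 is 38.8, so PS = ½ · [(64 - 8.2) + (64 - 38.8)] · 153 = 6196.5.
Change in producer surplus = 6196.5 - 4368.1 = 1828.4.

1828.4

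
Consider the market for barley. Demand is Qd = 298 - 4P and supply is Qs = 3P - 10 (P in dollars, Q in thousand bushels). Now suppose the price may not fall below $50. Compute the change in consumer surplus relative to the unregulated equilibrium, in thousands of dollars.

-660

Setting quantity demanded equal to quantity supplied, 298 - 4P = 3P - 10, gives P* = 44 and Q* = 122.
Since 50 > 44, the floor is binding.
At P = 50: Qd = 298 - 4·50 = 98 and Qs = 3·50 - 10 = 140.
Consumer surplus without the control is ½ · (74.5 - 44) · 122 = 1860.5.
With the floor, consumers buy 98 units at 50, so CS = ½ · (74.5 - 50) · 98 = 1200.5.
Change in consumer surplus = 1200.5 - 1860.5 = -660.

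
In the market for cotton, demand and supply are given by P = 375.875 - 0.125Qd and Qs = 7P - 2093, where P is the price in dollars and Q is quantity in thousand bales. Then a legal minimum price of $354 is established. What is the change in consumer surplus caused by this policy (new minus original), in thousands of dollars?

-3234

Rearranging demand gives Qd = 3007 - 8P. Equilibrium: 3007 - 8P = 7P - 2093, so 5100 = 15P and P* = 340, Q* = 287.
The floor of 354 is above the equilibrium price 340, so it binds.
At P = 354: Qd = 3007 - 8·354 = 175 and Qs = 7·354 - 2093 = 385.
Consumer surplus without the control is ½ · (375.875 - 340) · 287 = 5148.0625.
With the floor, consumers buy 175 units at 354, so CS = ½ · (375.875 - 354) · 175 = 1914.0625.
Change in consumer surplus = 1914.0625 - 5148.0625 = -3234.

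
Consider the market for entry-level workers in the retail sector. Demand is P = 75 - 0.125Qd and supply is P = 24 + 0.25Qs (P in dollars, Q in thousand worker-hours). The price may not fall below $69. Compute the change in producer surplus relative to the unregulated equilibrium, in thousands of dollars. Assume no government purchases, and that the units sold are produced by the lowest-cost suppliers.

Rearranging demand gives Qd = 600 - 8P; rearranging supply gives Qs = 4P - 96. Equilibrium: 600 - 8P = 4P - 96, so 696 = 12P and P* = 58, Q* = 136.
Because the floor (69) lies above the market-clearing price, it is binding.
At P = 69: Qd = 600 - 8·69 = 48 and Qs = 4·69 - 96 = 180.
Producer surplus without the control is ½ · (58 - 24) · 136 = 2312.
With the floor, 48 units are sold at 69. The supply price at Q = 48 is 36, so PS = ½ · [(69 - 24) + (69 - 36)] · 48 = 1872.
Change in producer surplus = 1872 - 2312 = -440.

-440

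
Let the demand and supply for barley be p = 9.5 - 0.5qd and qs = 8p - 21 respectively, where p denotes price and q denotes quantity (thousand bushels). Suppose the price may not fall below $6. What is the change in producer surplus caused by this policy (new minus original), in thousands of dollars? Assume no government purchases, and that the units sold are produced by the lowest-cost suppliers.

Rearranging demand gives qd = 19 - 2p. Setting quantity demanded equal to quantity supplied, 19 - 2p = 8p - 21, gives p* = 4 and q* = 11.
Because the floor (6) lies above the market-clearing price, it is binding.
At p = 6: qd = 19 - 2·6 = 7 and qs = 8·6 - 21 = 27.
Producer surplus without the control is ½ · (4 - 2.625) · 11 = 7.5625.
With the floor, 7 units are sold at 6. The supply price at q = 7 is 3.5, so PS = ½ · [(6 - 2.625) + (6 - 3.5)] · 7 = 20.5625.
Change in producer surplus = 20.5625 - 7.5625 = 13.

13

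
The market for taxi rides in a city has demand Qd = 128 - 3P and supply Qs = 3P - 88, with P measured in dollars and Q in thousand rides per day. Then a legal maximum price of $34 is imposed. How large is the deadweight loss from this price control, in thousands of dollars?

Without the control the market clears where 128 - 3P = 3P - 88, i.e. P* = 36 and Q* = 20.
Because the ceiling (34) lies below the market-clearing price, it is binding.
At P = 34: Qd = 128 - 3·34 = 26 and Qs = 3·34 - 88 = 14.
Quantity traded falls to 14. At Q = 14 the demand price is (128 - 14)/3 = 38 and the supply price is (88 + 14)/3 = 34.
Deadweight loss = ½ · (38 - 34) · (20 - 14) = ½ · 4 · 6 = 12.

12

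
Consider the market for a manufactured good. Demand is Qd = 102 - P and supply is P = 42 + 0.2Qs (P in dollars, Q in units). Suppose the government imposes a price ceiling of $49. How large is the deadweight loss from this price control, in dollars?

135

Rearranging supply gives Qs = 5P - 210. Without the control the market clears where 102 - P = 5P - 210, i.e. P* = 52 and Q* = 50.
The ceiling of 49 is below the equilibrium price 52, so it binds.
At P = 49: Qd = 102 - 49 = 53 and Qs = 5·49 - 210 = 35.
Quantity traded falls to 35. At Q = 35 the demand price is 102 - 35 = 67 and the supply price is (210 + 35)/5 = 49.
Deadweight loss = ½ · (67 - 49) · (50 - 35) = ½ · 18 · 15 = 135.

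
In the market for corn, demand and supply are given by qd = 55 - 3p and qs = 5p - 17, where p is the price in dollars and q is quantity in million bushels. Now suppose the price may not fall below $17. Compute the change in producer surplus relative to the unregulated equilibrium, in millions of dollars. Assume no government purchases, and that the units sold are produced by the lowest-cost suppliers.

Setting quantity demanded equal to quantity supplied, 55 - 3p = 5p - 17, gives p* = 9 and q* = 28.
The floor of 17 is above the equilibrium price 9, so it binds.
At p = 17: qd = 55 - 3·17 = 4 and qs = 5·17 - 17 = 68.
Producer surplus without the control is ½ · (9 - 3.4) · 28 = 78.4.
With the floor, 4 units are sold at 17. The supply price at q = 4 is 4.2, so PS = ½ · [(17 - 3.4) + (17 - 4.2)] · 4 = 52.8.
Change in producer surplus = 52.8 - 78.4 = -25.6.

-25.6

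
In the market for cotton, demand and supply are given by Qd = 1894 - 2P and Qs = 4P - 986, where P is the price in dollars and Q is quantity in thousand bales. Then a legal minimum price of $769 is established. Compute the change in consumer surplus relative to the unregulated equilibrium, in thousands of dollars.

In a free market, 1894 - 2P = 4P - 986 gives the equilibrium P* = 480, Q* = 934.
Because the floor (769) lies above the market-clearing price, it is binding.
At P = 769: Qd = 1894 - 2·769 = 356 and Qs = 4·769 - 986 = 2090.
Consumer surplus without the control is ½ · (947 - 480) · 934 = 218089.
With the floor, consumers buy 356 units at 769, so CS = ½ · (947 - 769) · 356 = 31684.
Change in consumer surplus = 31684 - 218089 = -186405.

-186405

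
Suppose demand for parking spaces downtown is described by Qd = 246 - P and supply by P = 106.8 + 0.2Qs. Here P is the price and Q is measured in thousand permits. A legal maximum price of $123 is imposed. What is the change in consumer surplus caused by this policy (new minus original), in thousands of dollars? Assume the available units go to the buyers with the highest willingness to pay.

-45.5

Rearranging supply gives Qs = 5P - 534. Without the control the market clears where 246 - P = 5P - 534, i.e. P* = 130 and Q* = 116.
The ceiling of 123 is below the equilibrium price 130, so it binds.
At P = 123: Qd = 246 - 123 = 123 and Qs = 5·123 - 534 = 81.
Consumer surplus without the control is ½ · (246 - 130) · 116 = 6728.
With the ceiling, 81 units are sold at 123 (assume they go to the highest-value buyers). The demand price at Q = 81 is 165, so CS = ½ · [(246 - 123) + (165 - 123)] · 81 = 6682.5.
Change in consumer surplus = 6682.5 - 6728 = -45.5.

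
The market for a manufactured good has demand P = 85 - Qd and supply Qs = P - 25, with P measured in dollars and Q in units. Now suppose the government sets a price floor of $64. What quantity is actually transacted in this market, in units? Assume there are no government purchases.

Rearranging demand gives Qd = 85 - P. In a free market, 85 - P = P - 25 gives the equilibrium P* = 55, Q* = 30.
Because the floor (64) lies above the market-clearing price, it is binding.
At P = 64: Qd = 85 - 64 = 21 and Qs = 64 - 25 = 39.
The quantity actually transacted is the short side, demand: 21.

21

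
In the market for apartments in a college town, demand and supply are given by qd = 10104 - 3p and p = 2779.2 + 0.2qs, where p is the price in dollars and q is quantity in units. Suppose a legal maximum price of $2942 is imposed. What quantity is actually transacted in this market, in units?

Rearranging supply gives qs = 5p - 13896. Setting quantity demanded equal to quantity supplied, 10104 - 3p = 5p - 13896, gives p* = 3000 and q* = 1104.
Since 2942 < 3000, the ceiling is binding.
At p = 2942: qd = 10104 - 3·2942 = 1278 and qs = 5·2942 - 13896 = 814.
The quantity actually transacted is the short side, supply: 814.

814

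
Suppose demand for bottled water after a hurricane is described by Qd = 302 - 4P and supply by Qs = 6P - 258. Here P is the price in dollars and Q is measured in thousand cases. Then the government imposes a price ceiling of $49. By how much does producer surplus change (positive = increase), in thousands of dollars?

Without the control the market clears where 302 - 4P = 6P - 258, i.e. P* = 56 and Q* = 78.
Since 49 < 56, the ceiling is binding.
At P = 49: Qd = 302 - 4·49 = 106 and Qs = 6·49 - 258 = 36.
Producer surplus without the control is ½ · (56 - 43) · 78 = 507.
With the ceiling, producers sell 36 units at 49, so PS = ½ · (49 - 43) · 36 = 108.
Change in producer surplus = 108 - 507 = -399.

-399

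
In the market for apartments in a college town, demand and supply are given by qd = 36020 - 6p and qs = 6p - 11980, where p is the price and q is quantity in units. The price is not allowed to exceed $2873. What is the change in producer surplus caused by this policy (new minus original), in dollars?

-9736153

Without the control the market clears where 36020 - 6p = 6p - 11980, i.e. p* = 4000 and q* = 12020.
The ceiling of 2873 is below the equilibrium price 4000, so it binds.
At p = 2873: qd = 36020 - 6·2873 = 18782 and qs = 6·2873 - 11980 = 5258.
Producer surplus without the control is ½ · (4000 - 5990/3) · 12020 = 36120100/3.
With the ceiling, producers sell 5258 units at 2873, so PS = ½ · (2873 - 5990/3) · 5258 = 6911641/3.
Change in producer surplus = 6911641/3 - 36120100/3 = -9736153.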